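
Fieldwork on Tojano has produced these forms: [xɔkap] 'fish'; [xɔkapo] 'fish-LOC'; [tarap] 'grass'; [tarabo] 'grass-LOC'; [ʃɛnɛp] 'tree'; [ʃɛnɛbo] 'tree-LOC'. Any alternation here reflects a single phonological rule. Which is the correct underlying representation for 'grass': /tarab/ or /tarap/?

/tarab/

The root 'grass' surfaces as [tarap] and [tarabo], with a stem-final [p] ~ [b] alternation.
Compare 'fish', with invariant [p] in [xɔkap] and [xɔkapo]: an analysis with underlying /p/ and a rule producing [b] before the LOC suffix would wrongly predict alternation here too.
The alternation reflects word-final obstruent devoicing: voiced obstruents become voiceless word-finally. /b/ is underlying.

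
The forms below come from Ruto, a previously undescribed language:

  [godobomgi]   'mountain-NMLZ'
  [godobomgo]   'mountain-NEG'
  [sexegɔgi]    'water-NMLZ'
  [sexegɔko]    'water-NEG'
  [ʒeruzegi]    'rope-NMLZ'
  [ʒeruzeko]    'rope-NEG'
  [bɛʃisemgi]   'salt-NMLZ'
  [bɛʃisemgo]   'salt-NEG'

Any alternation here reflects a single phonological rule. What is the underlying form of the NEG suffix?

/-ko/

The NEG morpheme has two allomorphs, [-go] and [-ko].
The NMLZ suffix, which begins with [g], is invariant after every stem; so [g] is not altered by any rule here.
The NEG suffix is therefore /-ko/ underlyingly, with post-nasal voicing: voiceless stops become voiced after a nasal.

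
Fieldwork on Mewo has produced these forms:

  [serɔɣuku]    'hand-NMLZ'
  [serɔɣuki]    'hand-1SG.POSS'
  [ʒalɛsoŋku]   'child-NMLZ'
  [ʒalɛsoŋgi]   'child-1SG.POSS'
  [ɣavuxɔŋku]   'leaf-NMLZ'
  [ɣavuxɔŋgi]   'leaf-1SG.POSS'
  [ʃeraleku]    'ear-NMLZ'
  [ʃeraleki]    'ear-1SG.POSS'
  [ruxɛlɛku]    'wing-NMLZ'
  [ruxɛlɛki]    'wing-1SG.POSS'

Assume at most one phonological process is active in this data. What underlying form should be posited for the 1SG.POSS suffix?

The 1SG.POSS suffix surfaces as [-gi] and [-ki], depending on the final segment of the stem.
The NMLZ suffix, which begins with [k], is invariant after every stem; so [k] is not altered by any rule here.
The 1SG.POSS suffix is therefore /-gi/ underlyingly, with post-vocalic devoicing: voiced stops become voiceless after a vowel.

/-gi/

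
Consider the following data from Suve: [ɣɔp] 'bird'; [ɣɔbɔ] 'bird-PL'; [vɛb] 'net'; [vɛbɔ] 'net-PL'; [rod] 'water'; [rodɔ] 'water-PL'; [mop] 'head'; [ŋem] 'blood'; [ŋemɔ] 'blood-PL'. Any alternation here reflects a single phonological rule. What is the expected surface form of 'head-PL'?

[mobɔ]

The stem for 'bird' ends in [p] in [ɣɔp] but [b] in [ɣɔbɔ].
The stem 'net' ([vɛb], [vɛbɔ]) shows [b] unchanged in both environments, so [b] cannot be basic with [p] derived in isolation.
So /p/ is underlying, and a rule of intervocalic voicing — voiceless stops become voiced between vowels — gives [b].
The one attested form of 'head', [mop], shows underlying /mop/. Applying the same rule between vowels gives [mobɔ].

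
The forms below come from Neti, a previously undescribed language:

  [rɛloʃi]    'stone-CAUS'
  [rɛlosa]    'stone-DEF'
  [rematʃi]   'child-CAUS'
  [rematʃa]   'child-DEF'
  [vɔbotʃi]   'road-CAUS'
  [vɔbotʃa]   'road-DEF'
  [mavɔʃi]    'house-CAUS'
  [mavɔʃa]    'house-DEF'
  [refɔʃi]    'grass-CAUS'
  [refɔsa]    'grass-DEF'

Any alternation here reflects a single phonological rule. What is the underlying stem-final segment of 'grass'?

'grass' shows [ʃ] ~ [s] at the end of the stem ([refɔʃi] vs [refɔsa]).
If /ʃ/ were underlying and a rule turned it into [s] before the DEF suffix, 'house' would also alternate; but it has [ʃ] in both [mavɔʃi] and [mavɔʃa].
The alternation reflects palatalization before a front vowel: /s/ becomes palato-alveolar [ʃ] before a front vowel. /s/ is underlying.

/s/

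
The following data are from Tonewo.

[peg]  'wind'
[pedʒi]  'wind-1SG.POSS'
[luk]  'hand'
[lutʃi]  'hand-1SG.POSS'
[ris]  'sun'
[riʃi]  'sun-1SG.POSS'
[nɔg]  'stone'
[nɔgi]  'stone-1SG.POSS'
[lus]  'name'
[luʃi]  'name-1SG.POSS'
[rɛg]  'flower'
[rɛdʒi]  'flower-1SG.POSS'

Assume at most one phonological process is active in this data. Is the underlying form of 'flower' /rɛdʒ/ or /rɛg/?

/rɛdʒ/

The stem for 'flower' ends in [g] in [rɛg] but [dʒ] in [rɛdʒi].
Compare 'stone', with invariant [g] in [nɔg] and [nɔgi]: an analysis with underlying /g/ and a rule producing [dʒ] before the 1SG.POSS suffix would wrongly predict alternation here too.
So /dʒ/ is underlying, and a rule of depalatalization — palato-alveolar /tʃ/, /dʒ/ and /ʃ/ become [k], [g] and [s] when no front vowel follows — gives [g].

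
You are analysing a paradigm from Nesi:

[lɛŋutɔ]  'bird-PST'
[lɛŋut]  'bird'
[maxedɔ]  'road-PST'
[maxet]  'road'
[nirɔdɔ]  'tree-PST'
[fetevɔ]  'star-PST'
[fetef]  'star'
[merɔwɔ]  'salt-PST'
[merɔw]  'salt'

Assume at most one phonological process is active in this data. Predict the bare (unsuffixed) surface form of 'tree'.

[nirɔt]

'road' shows [d] ~ [t] at the end of the stem ([maxedɔ] vs [maxet]).
Compare 'bird', with invariant [t] in [lɛŋutɔ] and [lɛŋut]: an analysis with underlying /t/ and a rule producing [d] before the PST suffix would wrongly predict alternation here too.
So /d/ is underlying, and a rule of word-final obstruent devoicing — voiced obstruents become voiceless word-finally — gives [t].
From [nirɔdɔ] the stem 'tree' is /nirɔd/; word-finally this yields [nirɔt].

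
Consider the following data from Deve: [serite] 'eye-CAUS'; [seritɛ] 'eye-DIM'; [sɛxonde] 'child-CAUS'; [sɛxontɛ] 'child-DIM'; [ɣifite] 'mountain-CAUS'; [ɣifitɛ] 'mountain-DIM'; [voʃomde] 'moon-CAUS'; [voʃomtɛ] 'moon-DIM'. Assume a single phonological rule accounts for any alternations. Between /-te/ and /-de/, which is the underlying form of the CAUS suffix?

/-de/

The CAUS suffix surfaces as [-de] and [-te], depending on the final segment of the stem.
The DIM suffix, which begins with [t], is invariant after every stem; so [t] is not altered by any rule here.
The CAUS suffix is therefore /-de/ underlyingly, with post-vocalic devoicing: voiced stops become voiceless after a vowel.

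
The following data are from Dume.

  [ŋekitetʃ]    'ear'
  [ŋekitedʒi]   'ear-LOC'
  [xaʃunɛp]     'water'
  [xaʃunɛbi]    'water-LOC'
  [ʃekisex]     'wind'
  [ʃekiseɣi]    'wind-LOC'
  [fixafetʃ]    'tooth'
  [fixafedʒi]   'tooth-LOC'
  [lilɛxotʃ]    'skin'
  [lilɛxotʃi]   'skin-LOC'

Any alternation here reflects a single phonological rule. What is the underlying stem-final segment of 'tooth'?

/dʒ/

The root 'tooth' surfaces as [fixafetʃ] and [fixafedʒi], with a stem-final [tʃ] ~ [dʒ] alternation.
But 'skin' keeps [tʃ] in both environments ([lilɛxotʃ], [lilɛxotʃi]), so there is no rule changing /tʃ/ to [dʒ] before the LOC suffix.
So /dʒ/ is underlying, and a rule of word-final obstruent devoicing — voiced obstruents become voiceless word-finally — gives [tʃ].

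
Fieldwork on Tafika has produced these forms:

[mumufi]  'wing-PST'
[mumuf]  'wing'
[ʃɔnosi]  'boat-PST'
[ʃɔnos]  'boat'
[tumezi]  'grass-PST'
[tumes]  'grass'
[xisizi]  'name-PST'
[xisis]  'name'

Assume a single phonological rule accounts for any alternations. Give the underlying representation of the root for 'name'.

The stem for 'name' ends in [z] in [xisizi] but [s] in [xisis].
If /s/ were underlying and a rule turned it into [z] before the PST suffix, 'boat' would also alternate; but it has [s] in both [ʃɔnosi] and [ʃɔnos].
The alternation reflects word-final obstruent devoicing: voiced obstruents become voiceless word-finally. /z/ is underlying.
The underlying form of 'name' is therefore /xisiz/.

/xisiz/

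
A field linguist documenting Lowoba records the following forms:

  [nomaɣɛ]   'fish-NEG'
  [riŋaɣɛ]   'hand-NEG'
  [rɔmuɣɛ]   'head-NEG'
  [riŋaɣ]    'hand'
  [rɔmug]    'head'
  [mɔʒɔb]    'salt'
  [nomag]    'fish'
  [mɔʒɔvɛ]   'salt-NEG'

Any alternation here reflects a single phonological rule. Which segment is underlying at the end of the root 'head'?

'head' shows [ɣ] ~ [g] at the end of the stem ([rɔmuɣɛ] vs [rɔmug]).
Compare 'hand', with invariant [ɣ] in [riŋaɣɛ] and [riŋaɣ]: an analysis with underlying /ɣ/ and a rule producing [g] in isolation would wrongly predict alternation here too.
The alternation reflects intervocalic spirantization: voiced stops become fricatives between vowels. /g/ is underlying.

/g/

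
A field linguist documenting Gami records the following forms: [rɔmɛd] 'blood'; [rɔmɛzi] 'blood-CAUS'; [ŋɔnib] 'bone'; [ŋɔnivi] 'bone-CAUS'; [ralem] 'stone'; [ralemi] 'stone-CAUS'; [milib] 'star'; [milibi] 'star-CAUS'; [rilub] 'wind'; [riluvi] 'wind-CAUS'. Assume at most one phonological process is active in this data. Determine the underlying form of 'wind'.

'wind' shows [b] ~ [v] at the end of the stem ([rilub] vs [riluvi]).
But 'star' keeps [b] in both environments ([milib], [milibi]), so there is no rule changing /b/ to [v] before the CAUS suffix.
So /v/ is underlying, and a rule of word-final hardening — voiced fricatives become stops word-finally — gives [b].

/riluv/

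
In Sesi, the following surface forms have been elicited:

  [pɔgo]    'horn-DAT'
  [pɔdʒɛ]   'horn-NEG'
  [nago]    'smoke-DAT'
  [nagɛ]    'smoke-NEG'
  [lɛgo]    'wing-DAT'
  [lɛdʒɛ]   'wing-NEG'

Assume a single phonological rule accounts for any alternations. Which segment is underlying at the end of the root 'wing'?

In [lɛgo] and [lɛdʒɛ] the final segment of 'wing' alternates: [g] ~ [dʒ].
The stem 'smoke' ([nago], [nagɛ]) shows [g] unchanged in both environments, so [g] cannot be basic with [dʒ] derived before the NEG suffix.
The alternation reflects depalatalization: palato-alveolar /dʒ/ becomes [g] when no front vowel follows. /dʒ/ is underlying.

/dʒ/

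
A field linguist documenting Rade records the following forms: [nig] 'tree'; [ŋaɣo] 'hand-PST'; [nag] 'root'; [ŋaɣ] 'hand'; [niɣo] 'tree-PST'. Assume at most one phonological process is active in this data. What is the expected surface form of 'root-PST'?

[naɣo]

In [niɣo] and [nig] the final segment of 'tree' alternates: [ɣ] ~ [g].
Compare 'hand', with invariant [ɣ] in [ŋaɣo] and [ŋaɣ]: an analysis with underlying /ɣ/ and a rule producing [g] in isolation would wrongly predict alternation here too.
The underlying segment must be /g/; voiced stops become fricatives between vowels, yielding [ɣ] there.
The one attested form of 'root', [nag], shows underlying /nag/. Applying the same rule between vowels gives [naɣo].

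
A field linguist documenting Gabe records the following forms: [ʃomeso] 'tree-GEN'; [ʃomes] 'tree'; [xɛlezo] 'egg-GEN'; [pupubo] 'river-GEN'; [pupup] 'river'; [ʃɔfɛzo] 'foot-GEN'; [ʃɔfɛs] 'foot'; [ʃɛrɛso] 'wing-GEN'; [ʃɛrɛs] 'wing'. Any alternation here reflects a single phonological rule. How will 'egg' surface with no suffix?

The stem for 'foot' ends in [z] in [ʃɔfɛzo] but [s] in [ʃɔfɛs].
The stem 'tree' ([ʃomeso], [ʃomes]) shows [s] unchanged in both environments, so [s] cannot be basic with [z] derived before the GEN suffix.
So /z/ is underlying, and a rule of word-final obstruent devoicing — voiced obstruents become voiceless word-finally — gives [s].
The one attested form of 'egg', [xɛlezo], shows underlying /xɛlez/. Applying the same rule word-finally gives [xɛles].

[xɛles]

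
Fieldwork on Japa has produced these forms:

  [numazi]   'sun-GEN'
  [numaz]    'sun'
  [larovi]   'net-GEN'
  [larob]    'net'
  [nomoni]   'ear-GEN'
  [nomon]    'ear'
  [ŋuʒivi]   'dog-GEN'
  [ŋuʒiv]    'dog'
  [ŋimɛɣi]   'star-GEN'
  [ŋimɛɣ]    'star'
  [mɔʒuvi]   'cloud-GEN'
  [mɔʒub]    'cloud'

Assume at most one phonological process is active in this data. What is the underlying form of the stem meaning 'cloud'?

In [mɔʒuvi] and [mɔʒub] the final segment of 'cloud' alternates: [v] ~ [b].
But 'dog' keeps [v] in both environments ([ŋuʒivi], [ŋuʒiv]), so there is no rule changing /v/ to [b] in isolation.
The alternation reflects intervocalic spirantization: voiced stops become fricatives between vowels. /b/ is underlying.

/mɔʒub/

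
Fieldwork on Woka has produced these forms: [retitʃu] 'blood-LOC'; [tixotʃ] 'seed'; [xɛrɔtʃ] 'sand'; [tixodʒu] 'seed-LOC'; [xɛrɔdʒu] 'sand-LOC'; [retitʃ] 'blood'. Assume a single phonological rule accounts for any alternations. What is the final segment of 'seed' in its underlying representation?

/dʒ/

The root 'seed' surfaces as [tixotʃ] and [tixodʒu], with a stem-final [tʃ] ~ [dʒ] alternation.
But 'blood' keeps [tʃ] in both environments ([retitʃ], [retitʃu]), so there is no rule changing /tʃ/ to [dʒ] before the LOC suffix.
The alternation reflects word-final obstruent devoicing: voiced obstruents become voiceless word-finally. /dʒ/ is underlying.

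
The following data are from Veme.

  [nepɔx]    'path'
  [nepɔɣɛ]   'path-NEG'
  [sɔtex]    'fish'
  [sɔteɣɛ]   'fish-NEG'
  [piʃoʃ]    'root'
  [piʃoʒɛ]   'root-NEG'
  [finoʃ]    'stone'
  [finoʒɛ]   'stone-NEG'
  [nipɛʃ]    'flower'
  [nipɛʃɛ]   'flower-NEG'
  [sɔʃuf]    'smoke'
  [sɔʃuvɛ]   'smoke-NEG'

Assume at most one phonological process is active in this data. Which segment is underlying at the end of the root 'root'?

'root' shows [ʃ] ~ [ʒ] at the end of the stem ([piʃoʃ] vs [piʃoʒɛ]).
If /ʃ/ were underlying and a rule turned it into [ʒ] before the NEG suffix, 'flower' would also alternate; but it has [ʃ] in both [nipɛʃ] and [nipɛʃɛ].
So /ʒ/ is underlying, and a rule of word-final obstruent devoicing — voiced obstruents become voiceless word-finally — gives [ʃ].

/ʒ/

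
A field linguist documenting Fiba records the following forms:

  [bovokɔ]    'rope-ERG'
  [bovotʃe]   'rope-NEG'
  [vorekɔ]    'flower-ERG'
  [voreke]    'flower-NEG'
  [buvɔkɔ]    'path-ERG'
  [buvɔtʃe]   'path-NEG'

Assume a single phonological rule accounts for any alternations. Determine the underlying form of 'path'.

The stem for 'path' ends in [k] in [buvɔkɔ] but [tʃ] in [buvɔtʃe].
If /k/ were underlying and a rule turned it into [tʃ] before the NEG suffix, 'flower' would also alternate; but it has [k] in both [vorekɔ] and [voreke].
The underlying segment must be /tʃ/; palato-alveolar /tʃ/ becomes [k] when no front vowel follows, yielding [k] there.
Hence 'path' is /buvɔtʃ/ underlyingly.

/buvɔtʃ/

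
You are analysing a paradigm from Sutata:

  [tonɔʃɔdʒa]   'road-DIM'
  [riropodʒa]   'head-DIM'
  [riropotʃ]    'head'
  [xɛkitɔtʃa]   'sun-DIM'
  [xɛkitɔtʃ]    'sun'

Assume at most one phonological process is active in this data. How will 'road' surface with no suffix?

'head' shows [dʒ] ~ [tʃ] at the end of the stem ([riropodʒa] vs [riropotʃ]).
Compare 'sun', with invariant [tʃ] in [xɛkitɔtʃa] and [xɛkitɔtʃ]: an analysis with underlying /tʃ/ and a rule producing [dʒ] before the DIM suffix would wrongly predict alternation here too.
So /dʒ/ is underlying, and a rule of word-final obstruent devoicing — voiced obstruents become voiceless word-finally — gives [tʃ].
From [tonɔʃɔdʒa] the stem 'road' is /tonɔʃɔdʒ/; word-finally this yields [tonɔʃɔtʃ].

[tonɔʃɔtʃ]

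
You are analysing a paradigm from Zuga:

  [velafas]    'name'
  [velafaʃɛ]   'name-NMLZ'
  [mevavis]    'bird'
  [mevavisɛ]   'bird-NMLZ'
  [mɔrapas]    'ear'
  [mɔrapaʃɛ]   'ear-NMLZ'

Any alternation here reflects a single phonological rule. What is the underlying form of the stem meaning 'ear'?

/mɔrapaʃ/

The root 'ear' surfaces as [mɔrapas] and [mɔrapaʃɛ], with a stem-final [s] ~ [ʃ] alternation.
But 'bird' keeps [s] in both environments ([mevavis], [mevavisɛ]), so there is no rule changing /s/ to [ʃ] before the NMLZ suffix.
The underlying segment must be /ʃ/; palato-alveolar /ʃ/ becomes [s] when no front vowel follows, yielding [s] there.
The underlying form of 'ear' is therefore /mɔrapaʃ/.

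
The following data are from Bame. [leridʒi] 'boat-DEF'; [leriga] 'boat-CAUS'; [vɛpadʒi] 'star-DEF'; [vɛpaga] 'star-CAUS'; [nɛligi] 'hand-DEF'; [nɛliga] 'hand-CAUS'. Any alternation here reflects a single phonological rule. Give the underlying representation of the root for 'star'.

/vɛpadʒ/

In [vɛpadʒi] and [vɛpaga] the final segment of 'star' alternates: [dʒ] ~ [g].
But 'hand' keeps [g] in both environments ([nɛligi], [nɛliga]), so there is no rule changing /g/ to [dʒ] before the DEF suffix.
So /dʒ/ is underlying, and a rule of depalatalization — palato-alveolar /dʒ/ becomes [g] when no front vowel follows — gives [g].
So 'star' = /vɛpadʒ/.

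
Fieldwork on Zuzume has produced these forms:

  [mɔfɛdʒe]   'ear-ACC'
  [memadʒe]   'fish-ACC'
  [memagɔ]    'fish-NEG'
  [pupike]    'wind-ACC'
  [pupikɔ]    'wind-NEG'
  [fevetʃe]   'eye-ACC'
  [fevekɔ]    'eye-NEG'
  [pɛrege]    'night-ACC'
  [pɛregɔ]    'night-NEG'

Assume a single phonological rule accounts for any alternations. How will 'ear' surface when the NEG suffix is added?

The root 'fish' surfaces as [memadʒe] and [memagɔ], with a stem-final [dʒ] ~ [g] alternation.
The stem 'night' ([pɛrege], [pɛregɔ]) shows [g] unchanged in both environments, so [g] cannot be basic with [dʒ] derived before the ACC suffix.
Therefore /dʒ/ is basic and [g] is derived by depalatalization (palato-alveolar /tʃ/ and /dʒ/ become [k] and [g] when no front vowel follows).
The one attested form of 'ear', [mɔfɛdʒe], shows underlying /mɔfɛdʒ/. Applying the same rule when no front vowel follows gives [mɔfɛgɔ].

[mɔfɛgɔ]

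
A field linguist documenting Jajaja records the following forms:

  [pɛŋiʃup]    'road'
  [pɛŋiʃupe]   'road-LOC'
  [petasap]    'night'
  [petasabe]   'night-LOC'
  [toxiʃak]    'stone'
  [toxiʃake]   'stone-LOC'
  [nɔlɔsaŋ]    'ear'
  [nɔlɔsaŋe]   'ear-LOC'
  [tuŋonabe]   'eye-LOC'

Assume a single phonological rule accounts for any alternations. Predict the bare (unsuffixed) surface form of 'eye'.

The stem for 'night' ends in [p] in [petasap] but [b] in [petasabe].
But 'road' keeps [p] in both environments ([pɛŋiʃup], [pɛŋiʃupe]), so there is no rule changing /p/ to [b] before the LOC suffix.
The underlying segment must be /b/; voiced obstruents become voiceless word-finally, yielding [p] there.
The one attested form of 'eye', [tuŋonabe], shows underlying /tuŋonab/. Applying the same rule word-finally gives [tuŋonap].

[tuŋonap]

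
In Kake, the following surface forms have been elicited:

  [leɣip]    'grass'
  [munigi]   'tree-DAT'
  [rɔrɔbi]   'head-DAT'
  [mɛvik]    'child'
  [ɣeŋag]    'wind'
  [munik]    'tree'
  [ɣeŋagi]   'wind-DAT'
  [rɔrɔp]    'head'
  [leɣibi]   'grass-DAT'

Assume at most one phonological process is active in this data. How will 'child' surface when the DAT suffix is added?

[mɛvigi]

The stem for 'tree' ends in [k] in [munik] but [g] in [munigi].
Compare 'wind', with invariant [g] in [ɣeŋag] and [ɣeŋagi]: an analysis with underlying /g/ and a rule producing [k] in isolation would wrongly predict alternation here too.
The alternation reflects intervocalic voicing: voiceless stops become voiced between vowels. /k/ is underlying.
From [mɛvik] the stem 'child' is /mɛvik/; between vowels this yields [mɛvigi].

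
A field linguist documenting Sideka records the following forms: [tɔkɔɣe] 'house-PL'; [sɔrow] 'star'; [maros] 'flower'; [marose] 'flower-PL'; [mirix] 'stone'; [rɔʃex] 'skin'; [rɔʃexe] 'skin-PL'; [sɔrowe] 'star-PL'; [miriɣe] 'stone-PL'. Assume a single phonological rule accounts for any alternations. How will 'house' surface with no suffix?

[tɔkɔx]

'stone' shows [ɣ] ~ [x] at the end of the stem ([miriɣe] vs [mirix]).
Compare 'skin', with invariant [x] in [rɔʃexe] and [rɔʃex]: an analysis with underlying /x/ and a rule producing [ɣ] before the PL suffix would wrongly predict alternation here too.
The underlying segment must be /ɣ/; voiced obstruents become voiceless word-finally, yielding [x] there.
From [tɔkɔɣe] the stem 'house' is /tɔkɔɣ/; word-finally this yields [tɔkɔx].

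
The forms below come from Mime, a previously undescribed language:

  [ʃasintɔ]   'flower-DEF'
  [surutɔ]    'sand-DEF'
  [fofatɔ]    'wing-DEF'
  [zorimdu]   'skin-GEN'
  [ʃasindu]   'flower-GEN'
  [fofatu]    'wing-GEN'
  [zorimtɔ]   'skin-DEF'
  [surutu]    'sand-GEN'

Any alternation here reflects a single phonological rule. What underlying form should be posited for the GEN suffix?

/-du/

The GEN suffix surfaces as [-du] and [-tu], depending on the final segment of the stem.
The DEF suffix, which begins with [t], is invariant after every stem; so [t] is not altered by any rule here.
So the underlying form is /-du/, and voiced stops become voiceless after a vowel.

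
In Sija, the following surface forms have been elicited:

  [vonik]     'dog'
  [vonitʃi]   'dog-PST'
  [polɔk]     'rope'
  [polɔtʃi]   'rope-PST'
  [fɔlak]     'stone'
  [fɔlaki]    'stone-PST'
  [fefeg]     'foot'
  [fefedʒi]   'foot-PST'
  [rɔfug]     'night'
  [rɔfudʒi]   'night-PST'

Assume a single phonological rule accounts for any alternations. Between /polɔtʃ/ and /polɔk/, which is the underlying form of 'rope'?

The stem for 'rope' ends in [k] in [polɔk] but [tʃ] in [polɔtʃi].
But 'stone' keeps [k] in both environments ([fɔlak], [fɔlaki]), so there is no rule changing /k/ to [tʃ] before the PST suffix.
Therefore /tʃ/ is basic and [k] is derived by depalatalization (palato-alveolar /tʃ/ and /dʒ/ become [k] and [g] when no front vowel follows).

/polɔtʃ/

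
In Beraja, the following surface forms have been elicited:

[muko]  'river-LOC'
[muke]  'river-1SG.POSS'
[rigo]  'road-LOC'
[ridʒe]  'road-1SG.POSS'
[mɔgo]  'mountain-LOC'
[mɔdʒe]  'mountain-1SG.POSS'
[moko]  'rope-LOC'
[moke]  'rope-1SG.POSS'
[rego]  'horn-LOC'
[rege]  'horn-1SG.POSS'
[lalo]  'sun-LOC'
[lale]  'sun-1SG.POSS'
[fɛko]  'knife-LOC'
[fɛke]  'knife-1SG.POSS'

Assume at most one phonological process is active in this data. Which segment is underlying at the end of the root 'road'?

'road' shows [g] ~ [dʒ] at the end of the stem ([rigo] vs [ridʒe]).
The stem 'horn' ([rego], [rege]) shows [g] unchanged in both environments, so [g] cannot be basic with [dʒ] derived before the 1SG.POSS suffix.
Therefore /dʒ/ is basic and [g] is derived by depalatalization (palato-alveolar /dʒ/ becomes [g] when no front vowel follows).

/dʒ/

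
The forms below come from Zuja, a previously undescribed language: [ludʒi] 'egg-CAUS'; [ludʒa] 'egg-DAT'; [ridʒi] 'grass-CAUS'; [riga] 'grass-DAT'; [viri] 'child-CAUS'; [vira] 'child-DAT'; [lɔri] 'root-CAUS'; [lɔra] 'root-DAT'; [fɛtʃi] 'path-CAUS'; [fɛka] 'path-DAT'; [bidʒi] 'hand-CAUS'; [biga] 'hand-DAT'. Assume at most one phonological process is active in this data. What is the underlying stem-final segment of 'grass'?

'grass' shows [dʒ] ~ [g] at the end of the stem ([ridʒi] vs [riga]).
If /dʒ/ were underlying and a rule turned it into [g] before the DAT suffix, 'egg' would also alternate; but it has [dʒ] in both [ludʒi] and [ludʒa].
So /g/ is underlying, and a rule of palatalization before a front vowel — /k/ and /g/ become palato-alveolar [tʃ] and [dʒ] before a front vowel — gives [dʒ].

/g/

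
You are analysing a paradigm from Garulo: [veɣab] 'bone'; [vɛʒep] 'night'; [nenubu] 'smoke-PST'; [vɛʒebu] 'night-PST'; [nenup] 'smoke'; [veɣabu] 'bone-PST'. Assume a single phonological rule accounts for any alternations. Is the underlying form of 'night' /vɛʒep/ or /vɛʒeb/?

The stem for 'night' ends in [b] in [vɛʒebu] but [p] in [vɛʒep].
If /b/ were underlying and a rule turned it into [p] in isolation, 'bone' would also alternate; but it has [b] in both [veɣabu] and [veɣab].
The underlying segment must be /p/; voiceless stops become voiced between vowels, yielding [b] there.

/vɛʒep/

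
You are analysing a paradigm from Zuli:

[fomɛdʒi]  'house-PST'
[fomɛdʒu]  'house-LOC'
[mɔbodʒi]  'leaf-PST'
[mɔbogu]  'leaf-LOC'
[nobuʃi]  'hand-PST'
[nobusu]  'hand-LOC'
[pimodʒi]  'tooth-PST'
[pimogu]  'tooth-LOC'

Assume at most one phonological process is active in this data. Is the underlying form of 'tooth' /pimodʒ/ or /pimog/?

/pimog/

In [pimodʒi] and [pimogu] the final segment of 'tooth' alternates: [dʒ] ~ [g].
The stem 'house' ([fomɛdʒi], [fomɛdʒu]) shows [dʒ] unchanged in both environments, so [dʒ] cannot be basic with [g] derived before the LOC suffix.
The alternation reflects palatalization before a front vowel: /g/ and /s/ become palato-alveolar [dʒ] and [ʃ] before a front vowel. /g/ is underlying.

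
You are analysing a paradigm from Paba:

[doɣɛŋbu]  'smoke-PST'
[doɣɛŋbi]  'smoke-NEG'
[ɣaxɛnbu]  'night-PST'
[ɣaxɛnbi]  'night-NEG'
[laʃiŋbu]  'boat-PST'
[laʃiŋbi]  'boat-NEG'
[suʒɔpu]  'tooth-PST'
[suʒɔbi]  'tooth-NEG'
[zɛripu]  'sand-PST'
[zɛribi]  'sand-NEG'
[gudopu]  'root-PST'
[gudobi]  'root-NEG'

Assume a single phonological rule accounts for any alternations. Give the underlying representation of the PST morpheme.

The PST morpheme has two allomorphs, [-bu] and [-pu].
The NEG suffix, which begins with [b], is invariant after every stem; so [b] is not altered by any rule here.
The PST suffix is therefore /-pu/ underlyingly, with post-nasal voicing: voiceless stops become voiced after a nasal.

/-pu/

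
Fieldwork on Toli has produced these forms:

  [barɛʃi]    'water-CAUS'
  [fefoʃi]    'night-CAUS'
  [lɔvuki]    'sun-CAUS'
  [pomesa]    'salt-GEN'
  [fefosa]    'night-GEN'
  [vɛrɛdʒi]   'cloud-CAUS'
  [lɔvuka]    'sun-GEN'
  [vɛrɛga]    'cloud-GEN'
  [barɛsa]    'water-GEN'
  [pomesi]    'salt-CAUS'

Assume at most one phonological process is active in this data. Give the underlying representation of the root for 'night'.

The stem for 'night' ends in [s] in [fefosa] but [ʃ] in [fefoʃi].
If /s/ were underlying and a rule turned it into [ʃ] before the CAUS suffix, 'salt' would also alternate; but it has [s] in both [pomesa] and [pomesi].
So /ʃ/ is underlying, and a rule of depalatalization — palato-alveolar /dʒ/ and /ʃ/ become [g] and [s] when no front vowel follows — gives [s].
Hence 'night' is /fefoʃ/ underlyingly.

/fefoʃ/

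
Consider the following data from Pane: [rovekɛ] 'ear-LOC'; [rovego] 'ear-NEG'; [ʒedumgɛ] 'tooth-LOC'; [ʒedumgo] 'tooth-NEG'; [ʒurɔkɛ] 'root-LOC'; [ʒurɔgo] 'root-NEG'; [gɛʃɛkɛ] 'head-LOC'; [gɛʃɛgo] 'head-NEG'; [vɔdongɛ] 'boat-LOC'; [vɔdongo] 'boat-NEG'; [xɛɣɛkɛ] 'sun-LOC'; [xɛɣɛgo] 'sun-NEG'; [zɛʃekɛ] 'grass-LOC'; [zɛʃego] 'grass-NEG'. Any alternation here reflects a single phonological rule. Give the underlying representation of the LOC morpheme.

/-kɛ/

The LOC morpheme has two allomorphs, [-gɛ] and [-kɛ].
By contrast the NEG suffix keeps its initial [g] throughout — that segment must be underlying.
The LOC suffix is therefore /-kɛ/ underlyingly, with post-nasal voicing: voiceless stops become voiced after a nasal.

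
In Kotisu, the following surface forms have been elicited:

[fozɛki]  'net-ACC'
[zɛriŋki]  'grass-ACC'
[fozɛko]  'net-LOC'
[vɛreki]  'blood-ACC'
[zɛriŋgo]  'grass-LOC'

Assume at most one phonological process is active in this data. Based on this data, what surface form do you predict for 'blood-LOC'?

[vɛreko]

The LOC morpheme has two allomorphs, [-go] and [-ko].
By contrast the ACC suffix keeps its initial [k] throughout — that segment must be underlying.
So the underlying form is /-go/, and voiced stops become voiceless after a vowel.
After 'blood', which ends in a vowel, the suffix surfaces as [-ko], giving [vɛreko].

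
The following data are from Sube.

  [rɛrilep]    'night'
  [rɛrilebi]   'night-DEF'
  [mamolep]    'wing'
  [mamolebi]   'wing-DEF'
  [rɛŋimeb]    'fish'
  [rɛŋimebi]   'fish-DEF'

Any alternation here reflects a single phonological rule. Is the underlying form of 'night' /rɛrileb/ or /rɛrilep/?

/rɛrilep/

The stem for 'night' ends in [p] in [rɛrilep] but [b] in [rɛrilebi].
If /b/ were underlying and a rule turned it into [p] in isolation, 'fish' would also alternate; but it has [b] in both [rɛŋimeb] and [rɛŋimebi].
Therefore /p/ is basic and [b] is derived by intervocalic voicing (voiceless stops become voiced between vowels).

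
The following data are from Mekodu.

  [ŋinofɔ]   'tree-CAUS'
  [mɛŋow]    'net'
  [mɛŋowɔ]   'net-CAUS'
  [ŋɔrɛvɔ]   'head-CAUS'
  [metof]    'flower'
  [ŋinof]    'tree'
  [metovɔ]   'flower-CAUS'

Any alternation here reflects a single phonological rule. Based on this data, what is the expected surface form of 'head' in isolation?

[ŋɔrɛf]

The stem for 'flower' ends in [v] in [metovɔ] but [f] in [metof].
Compare 'tree', with invariant [f] in [ŋinofɔ] and [ŋinof]: an analysis with underlying /f/ and a rule producing [v] before the CAUS suffix would wrongly predict alternation here too.
So /v/ is underlying, and a rule of word-final obstruent devoicing — voiced obstruents become voiceless word-finally — gives [f].
From [ŋɔrɛvɔ] the stem 'head' is /ŋɔrɛv/; word-finally this yields [ŋɔrɛf].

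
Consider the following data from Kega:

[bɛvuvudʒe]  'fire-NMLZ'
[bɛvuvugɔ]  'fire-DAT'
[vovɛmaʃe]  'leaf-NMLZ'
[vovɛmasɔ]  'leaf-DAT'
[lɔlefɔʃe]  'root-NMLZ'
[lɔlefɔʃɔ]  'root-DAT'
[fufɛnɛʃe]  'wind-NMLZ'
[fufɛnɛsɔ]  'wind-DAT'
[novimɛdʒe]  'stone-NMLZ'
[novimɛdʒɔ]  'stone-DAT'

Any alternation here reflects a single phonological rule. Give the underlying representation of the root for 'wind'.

/fufɛnɛs/

In [fufɛnɛʃe] and [fufɛnɛsɔ] the final segment of 'wind' alternates: [ʃ] ~ [s].
Compare 'root', with invariant [ʃ] in [lɔlefɔʃe] and [lɔlefɔʃɔ]: an analysis with underlying /ʃ/ and a rule producing [s] before the DAT suffix would wrongly predict alternation here too.
So /s/ is underlying, and a rule of palatalization before a front vowel — /g/ and /s/ become palato-alveolar [dʒ] and [ʃ] before a front vowel — gives [ʃ].
Hence 'wind' is /fufɛnɛs/ underlyingly.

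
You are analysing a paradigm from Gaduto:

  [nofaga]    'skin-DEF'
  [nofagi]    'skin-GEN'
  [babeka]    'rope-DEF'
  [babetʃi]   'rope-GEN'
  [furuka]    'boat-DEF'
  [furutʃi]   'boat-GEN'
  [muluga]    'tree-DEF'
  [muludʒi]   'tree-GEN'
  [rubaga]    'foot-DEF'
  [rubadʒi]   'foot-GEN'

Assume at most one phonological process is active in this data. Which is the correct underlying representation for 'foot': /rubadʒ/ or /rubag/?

/rubadʒ/

'foot' shows [g] ~ [dʒ] at the end of the stem ([rubaga] vs [rubadʒi]).
But 'skin' keeps [g] in both environments ([nofaga], [nofagi]), so there is no rule changing /g/ to [dʒ] before the GEN suffix.
The underlying segment must be /dʒ/; palato-alveolar /tʃ/ and /dʒ/ become [k] and [g] when no front vowel follows, yielding [g] there.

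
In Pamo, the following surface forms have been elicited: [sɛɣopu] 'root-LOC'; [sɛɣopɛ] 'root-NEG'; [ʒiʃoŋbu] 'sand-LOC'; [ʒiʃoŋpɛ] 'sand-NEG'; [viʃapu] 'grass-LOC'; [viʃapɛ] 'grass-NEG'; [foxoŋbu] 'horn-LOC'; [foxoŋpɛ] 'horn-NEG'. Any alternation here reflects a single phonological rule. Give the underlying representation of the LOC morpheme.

/-bu/

The LOC suffix surfaces as [-bu] and [-pu], depending on the final segment of the stem.
By contrast the NEG suffix keeps its initial [p] throughout — that segment must be underlying.
The LOC suffix is therefore /-bu/ underlyingly, with post-vocalic devoicing: voiced stops become voiceless after a vowel.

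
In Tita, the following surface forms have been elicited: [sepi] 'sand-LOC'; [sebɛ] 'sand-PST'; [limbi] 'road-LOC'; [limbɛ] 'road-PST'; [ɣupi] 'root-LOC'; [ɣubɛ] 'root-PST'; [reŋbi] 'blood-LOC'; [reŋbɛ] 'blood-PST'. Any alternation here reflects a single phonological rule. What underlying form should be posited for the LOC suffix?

The LOC suffix surfaces as [-bi] and [-pi], depending on the final segment of the stem.
By contrast the PST suffix keeps its initial [b] throughout — that segment must be underlying.
So the underlying form is /-pi/, and voiceless stops become voiced after a nasal.

/-pi/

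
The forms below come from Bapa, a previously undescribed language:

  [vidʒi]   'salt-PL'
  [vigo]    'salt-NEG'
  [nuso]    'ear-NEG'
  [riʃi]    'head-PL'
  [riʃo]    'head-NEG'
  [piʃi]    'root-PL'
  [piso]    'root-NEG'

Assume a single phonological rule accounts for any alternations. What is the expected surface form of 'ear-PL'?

[nuʃi]

The root 'root' surfaces as [piʃi] and [piso], with a stem-final [ʃ] ~ [s] alternation.
The stem 'head' ([riʃi], [riʃo]) shows [ʃ] unchanged in both environments, so [ʃ] cannot be basic with [s] derived before the NEG suffix.
So /s/ is underlying, and a rule of palatalization before a front vowel — /g/ and /s/ become palato-alveolar [dʒ] and [ʃ] before a front vowel — gives [ʃ].
From [nuso] the stem 'ear' is /nus/; before a front vowel this yields [nuʃi].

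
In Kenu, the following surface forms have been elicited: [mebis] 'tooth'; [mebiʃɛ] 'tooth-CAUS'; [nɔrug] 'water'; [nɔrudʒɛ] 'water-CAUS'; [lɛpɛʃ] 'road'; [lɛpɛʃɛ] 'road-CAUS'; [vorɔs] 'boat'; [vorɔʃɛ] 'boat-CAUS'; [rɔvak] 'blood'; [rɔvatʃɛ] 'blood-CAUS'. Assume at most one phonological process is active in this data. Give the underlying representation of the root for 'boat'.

The root 'boat' surfaces as [vorɔs] and [vorɔʃɛ], with a stem-final [s] ~ [ʃ] alternation.
But 'road' keeps [ʃ] in both environments ([lɛpɛʃ], [lɛpɛʃɛ]), so there is no rule changing /ʃ/ to [s] in isolation.
Therefore /s/ is basic and [ʃ] is derived by palatalization before a front vowel (/k/, /g/ and /s/ become palato-alveolar [tʃ], [dʒ] and [ʃ] before a front vowel).

/vorɔs/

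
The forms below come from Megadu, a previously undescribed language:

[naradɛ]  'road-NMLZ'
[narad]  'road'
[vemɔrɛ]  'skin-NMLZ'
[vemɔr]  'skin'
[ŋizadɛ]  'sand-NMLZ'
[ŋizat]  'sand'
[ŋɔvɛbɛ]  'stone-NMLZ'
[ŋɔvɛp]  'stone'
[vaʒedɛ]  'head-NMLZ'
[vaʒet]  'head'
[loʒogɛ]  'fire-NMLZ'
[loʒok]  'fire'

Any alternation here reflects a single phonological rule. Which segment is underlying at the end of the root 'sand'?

/t/

The root 'sand' surfaces as [ŋizadɛ] and [ŋizat], with a stem-final [d] ~ [t] alternation.
Compare 'road', with invariant [d] in [naradɛ] and [narad]: an analysis with underlying /d/ and a rule producing [t] in isolation would wrongly predict alternation here too.
The underlying segment must be /t/; voiceless stops become voiced between vowels, yielding [d] there.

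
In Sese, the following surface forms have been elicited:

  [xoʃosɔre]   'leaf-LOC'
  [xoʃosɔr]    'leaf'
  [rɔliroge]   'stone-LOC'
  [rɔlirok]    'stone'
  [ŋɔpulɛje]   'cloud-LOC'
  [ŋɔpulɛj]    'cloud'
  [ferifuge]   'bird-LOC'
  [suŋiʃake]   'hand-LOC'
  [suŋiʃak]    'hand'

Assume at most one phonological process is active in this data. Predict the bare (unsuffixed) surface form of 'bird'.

[ferifuk]

'stone' shows [g] ~ [k] at the end of the stem ([rɔliroge] vs [rɔlirok]).
But 'hand' keeps [k] in both environments ([suŋiʃake], [suŋiʃak]), so there is no rule changing /k/ to [g] before the LOC suffix.
The underlying segment must be /g/; voiced obstruents become voiceless word-finally, yielding [k] there.
The one attested form of 'bird', [ferifuge], shows underlying /ferifug/. Applying the same rule word-finally gives [ferifuk].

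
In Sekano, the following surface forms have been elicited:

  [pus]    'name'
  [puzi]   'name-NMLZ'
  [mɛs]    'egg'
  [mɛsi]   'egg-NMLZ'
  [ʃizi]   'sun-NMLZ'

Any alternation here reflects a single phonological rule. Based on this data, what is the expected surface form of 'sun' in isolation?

[ʃis]

The stem for 'name' ends in [s] in [pus] but [z] in [puzi].
Compare 'egg', with invariant [s] in [mɛs] and [mɛsi]: an analysis with underlying /s/ and a rule producing [z] before the NMLZ suffix would wrongly predict alternation here too.
So /z/ is underlying, and a rule of word-final obstruent devoicing — voiced obstruents become voiceless word-finally — gives [s].
From [ʃizi] the stem 'sun' is /ʃiz/; word-finally this yields [ʃis].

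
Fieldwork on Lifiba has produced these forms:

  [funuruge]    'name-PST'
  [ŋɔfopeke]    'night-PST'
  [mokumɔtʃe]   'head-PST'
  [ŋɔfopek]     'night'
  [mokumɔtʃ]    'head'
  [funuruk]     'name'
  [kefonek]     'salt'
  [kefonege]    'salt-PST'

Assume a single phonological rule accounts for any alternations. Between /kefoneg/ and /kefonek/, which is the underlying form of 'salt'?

/kefoneg/

In [kefonege] and [kefonek] the final segment of 'salt' alternates: [g] ~ [k].
But 'night' keeps [k] in both environments ([ŋɔfopeke], [ŋɔfopek]), so there is no rule changing /k/ to [g] before the PST suffix.
Therefore /g/ is basic and [k] is derived by word-final obstruent devoicing (voiced obstruents become voiceless word-finally).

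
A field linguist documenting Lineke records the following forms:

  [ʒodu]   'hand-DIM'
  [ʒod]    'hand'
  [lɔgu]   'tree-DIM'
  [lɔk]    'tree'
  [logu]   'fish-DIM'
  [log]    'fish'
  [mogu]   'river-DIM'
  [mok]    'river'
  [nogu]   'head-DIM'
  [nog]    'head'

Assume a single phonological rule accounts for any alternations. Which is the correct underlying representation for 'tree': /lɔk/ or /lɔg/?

/lɔk/

The stem for 'tree' ends in [g] in [lɔgu] but [k] in [lɔk].
If /g/ were underlying and a rule turned it into [k] in isolation, 'head' would also alternate; but it has [g] in both [nogu] and [nog].
The underlying segment must be /k/; voiceless stops become voiced between vowels, yielding [g] there.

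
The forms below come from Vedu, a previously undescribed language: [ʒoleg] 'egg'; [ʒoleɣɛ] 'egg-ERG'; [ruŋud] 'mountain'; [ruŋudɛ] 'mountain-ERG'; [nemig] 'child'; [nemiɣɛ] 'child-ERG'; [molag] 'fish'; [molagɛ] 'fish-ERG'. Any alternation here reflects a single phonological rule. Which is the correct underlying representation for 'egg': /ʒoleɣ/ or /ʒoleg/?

/ʒoleɣ/

In [ʒoleg] and [ʒoleɣɛ] the final segment of 'egg' alternates: [g] ~ [ɣ].
If /g/ were underlying and a rule turned it into [ɣ] before the ERG suffix, 'fish' would also alternate; but it has [g] in both [molag] and [molagɛ].
Therefore /ɣ/ is basic and [g] is derived by word-final hardening (voiced fricatives become stops word-finally).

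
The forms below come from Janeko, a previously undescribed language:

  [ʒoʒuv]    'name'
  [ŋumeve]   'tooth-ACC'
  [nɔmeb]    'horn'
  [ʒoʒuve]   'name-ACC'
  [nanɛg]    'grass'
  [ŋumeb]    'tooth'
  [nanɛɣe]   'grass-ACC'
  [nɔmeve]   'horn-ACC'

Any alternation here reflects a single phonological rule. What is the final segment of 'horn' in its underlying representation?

The root 'horn' surfaces as [nɔmeve] and [nɔmeb], with a stem-final [v] ~ [b] alternation.
But 'name' keeps [v] in both environments ([ʒoʒuve], [ʒoʒuv]), so there is no rule changing /v/ to [b] in isolation.
The underlying segment must be /b/; voiced stops become fricatives between vowels, yielding [v] there.

/b/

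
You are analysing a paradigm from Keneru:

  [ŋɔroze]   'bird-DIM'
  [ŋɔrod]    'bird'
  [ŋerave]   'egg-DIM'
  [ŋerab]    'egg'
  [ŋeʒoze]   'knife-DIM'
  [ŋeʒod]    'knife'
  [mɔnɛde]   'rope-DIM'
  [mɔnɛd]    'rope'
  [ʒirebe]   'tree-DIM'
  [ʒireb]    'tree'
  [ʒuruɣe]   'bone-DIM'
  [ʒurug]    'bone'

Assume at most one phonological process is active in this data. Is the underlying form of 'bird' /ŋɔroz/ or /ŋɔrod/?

/ŋɔroz/

In [ŋɔroze] and [ŋɔrod] the final segment of 'bird' alternates: [z] ~ [d].
But 'rope' keeps [d] in both environments ([mɔnɛde], [mɔnɛd]), so there is no rule changing /d/ to [z] before the DIM suffix.
The alternation reflects word-final hardening: voiced fricatives become stops word-finally. /z/ is underlying.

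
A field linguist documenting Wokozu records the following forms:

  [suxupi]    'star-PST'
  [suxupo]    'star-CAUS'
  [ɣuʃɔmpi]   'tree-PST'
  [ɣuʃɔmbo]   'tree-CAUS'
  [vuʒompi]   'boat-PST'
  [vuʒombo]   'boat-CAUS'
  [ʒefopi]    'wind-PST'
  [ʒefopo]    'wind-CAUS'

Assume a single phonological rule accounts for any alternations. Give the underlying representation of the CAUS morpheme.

The CAUS morpheme has two allomorphs, [-bo] and [-po].
The PST suffix, which begins with [p], is invariant after every stem; so [p] is not altered by any rule here.
So the underlying form is /-bo/, and voiced stops become voiceless after a vowel.

/-bo/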